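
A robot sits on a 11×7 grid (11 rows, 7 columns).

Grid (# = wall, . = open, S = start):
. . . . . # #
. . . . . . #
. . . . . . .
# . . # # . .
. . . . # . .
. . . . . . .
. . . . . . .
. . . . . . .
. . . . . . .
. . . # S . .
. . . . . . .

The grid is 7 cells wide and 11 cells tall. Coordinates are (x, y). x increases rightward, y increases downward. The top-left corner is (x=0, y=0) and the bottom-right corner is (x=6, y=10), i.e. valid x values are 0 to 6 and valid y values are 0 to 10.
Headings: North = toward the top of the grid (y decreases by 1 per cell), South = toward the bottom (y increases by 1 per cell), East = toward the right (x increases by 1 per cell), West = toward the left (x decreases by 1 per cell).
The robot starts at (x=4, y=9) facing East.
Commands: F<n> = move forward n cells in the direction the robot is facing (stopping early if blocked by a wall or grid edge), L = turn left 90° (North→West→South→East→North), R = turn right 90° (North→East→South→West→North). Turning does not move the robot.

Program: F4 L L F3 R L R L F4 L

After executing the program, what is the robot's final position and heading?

Start: (x=4, y=9), facing East
  F4: move forward 2/4 (blocked), now at (x=6, y=9)
  L: turn left, now facing North
  L: turn left, now facing West
  F3: move forward 2/3 (blocked), now at (x=4, y=9)
  R: turn right, now facing North
  L: turn left, now facing West
  R: turn right, now facing North
  L: turn left, now facing West
  F4: move forward 0/4 (blocked), now at (x=4, y=9)
  L: turn left, now facing South
Final: (x=4, y=9), facing South

Answer: Final position: (x=4, y=9), facing South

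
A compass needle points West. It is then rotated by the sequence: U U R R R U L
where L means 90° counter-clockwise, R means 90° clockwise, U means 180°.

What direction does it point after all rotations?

Answer: Final heading: West

Derivation:
Start: West
  U (U-turn (180°)) -> East
  U (U-turn (180°)) -> West
  R (right (90° clockwise)) -> North
  R (right (90° clockwise)) -> East
  R (right (90° clockwise)) -> South
  U (U-turn (180°)) -> North
  L (left (90° counter-clockwise)) -> West
Final: West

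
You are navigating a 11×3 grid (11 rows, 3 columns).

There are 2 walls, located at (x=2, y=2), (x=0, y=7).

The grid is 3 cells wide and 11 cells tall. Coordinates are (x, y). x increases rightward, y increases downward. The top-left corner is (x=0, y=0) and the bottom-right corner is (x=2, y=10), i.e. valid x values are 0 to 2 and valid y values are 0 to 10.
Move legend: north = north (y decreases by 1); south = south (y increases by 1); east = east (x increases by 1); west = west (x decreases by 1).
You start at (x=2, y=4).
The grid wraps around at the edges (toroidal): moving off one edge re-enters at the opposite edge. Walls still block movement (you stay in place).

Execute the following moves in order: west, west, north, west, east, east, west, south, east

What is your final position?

Answer: Final position: (x=1, y=4)

Derivation:
Start: (x=2, y=4)
  west (west): (x=2, y=4) -> (x=1, y=4)
  west (west): (x=1, y=4) -> (x=0, y=4)
  north (north): (x=0, y=4) -> (x=0, y=3)
  west (west): (x=0, y=3) -> (x=2, y=3)
  east (east): (x=2, y=3) -> (x=0, y=3)
  east (east): (x=0, y=3) -> (x=1, y=3)
  west (west): (x=1, y=3) -> (x=0, y=3)
  south (south): (x=0, y=3) -> (x=0, y=4)
  east (east): (x=0, y=4) -> (x=1, y=4)
Final: (x=1, y=4)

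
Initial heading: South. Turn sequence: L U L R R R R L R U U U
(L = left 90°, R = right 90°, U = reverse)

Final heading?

Start: South
  L (left (90° counter-clockwise)) -> East
  U (U-turn (180°)) -> West
  L (left (90° counter-clockwise)) -> South
  R (right (90° clockwise)) -> West
  R (right (90° clockwise)) -> North
  R (right (90° clockwise)) -> East
  R (right (90° clockwise)) -> South
  L (left (90° counter-clockwise)) -> East
  R (right (90° clockwise)) -> South
  U (U-turn (180°)) -> North
  U (U-turn (180°)) -> South
  U (U-turn (180°)) -> North
Final: North

Answer: Final heading: North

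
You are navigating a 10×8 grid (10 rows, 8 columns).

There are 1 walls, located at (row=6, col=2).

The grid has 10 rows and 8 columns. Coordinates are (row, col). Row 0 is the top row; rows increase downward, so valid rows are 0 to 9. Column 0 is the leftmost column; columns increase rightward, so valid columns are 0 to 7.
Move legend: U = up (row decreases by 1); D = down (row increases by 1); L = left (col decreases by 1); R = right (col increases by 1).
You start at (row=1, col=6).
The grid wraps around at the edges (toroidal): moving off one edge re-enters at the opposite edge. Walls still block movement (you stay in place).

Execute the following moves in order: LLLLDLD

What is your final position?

Start: (row=1, col=6)
  L (left): (row=1, col=6) -> (row=1, col=5)
  L (left): (row=1, col=5) -> (row=1, col=4)
  L (left): (row=1, col=4) -> (row=1, col=3)
  L (left): (row=1, col=3) -> (row=1, col=2)
  D (down): (row=1, col=2) -> (row=2, col=2)
  L (left): (row=2, col=2) -> (row=2, col=1)
  D (down): (row=2, col=1) -> (row=3, col=1)
Final: (row=3, col=1)

Answer: Final position: (row=3, col=1)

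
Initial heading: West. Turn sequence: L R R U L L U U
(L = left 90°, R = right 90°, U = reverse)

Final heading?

Answer: Final heading: North

Derivation:
Start: West
  L (left (90° counter-clockwise)) -> South
  R (right (90° clockwise)) -> West
  R (right (90° clockwise)) -> North
  U (U-turn (180°)) -> South
  L (left (90° counter-clockwise)) -> East
  L (left (90° counter-clockwise)) -> North
  U (U-turn (180°)) -> South
  U (U-turn (180°)) -> North
Final: North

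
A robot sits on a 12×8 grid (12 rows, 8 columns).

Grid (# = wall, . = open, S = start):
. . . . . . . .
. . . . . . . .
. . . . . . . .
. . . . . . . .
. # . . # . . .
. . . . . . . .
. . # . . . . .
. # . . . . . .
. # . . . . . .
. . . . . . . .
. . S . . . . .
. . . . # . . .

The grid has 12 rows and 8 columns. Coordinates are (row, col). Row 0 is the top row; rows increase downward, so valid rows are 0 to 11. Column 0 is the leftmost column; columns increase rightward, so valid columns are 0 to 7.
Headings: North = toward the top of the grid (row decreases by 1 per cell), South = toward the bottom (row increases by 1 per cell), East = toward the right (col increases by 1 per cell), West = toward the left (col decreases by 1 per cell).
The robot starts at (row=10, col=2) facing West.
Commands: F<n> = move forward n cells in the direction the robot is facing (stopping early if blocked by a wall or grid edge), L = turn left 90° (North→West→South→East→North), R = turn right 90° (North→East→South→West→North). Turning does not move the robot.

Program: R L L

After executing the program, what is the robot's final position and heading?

Start: (row=10, col=2), facing West
  R: turn right, now facing North
  L: turn left, now facing West
  L: turn left, now facing South
Final: (row=10, col=2), facing South

Answer: Final position: (row=10, col=2), facing South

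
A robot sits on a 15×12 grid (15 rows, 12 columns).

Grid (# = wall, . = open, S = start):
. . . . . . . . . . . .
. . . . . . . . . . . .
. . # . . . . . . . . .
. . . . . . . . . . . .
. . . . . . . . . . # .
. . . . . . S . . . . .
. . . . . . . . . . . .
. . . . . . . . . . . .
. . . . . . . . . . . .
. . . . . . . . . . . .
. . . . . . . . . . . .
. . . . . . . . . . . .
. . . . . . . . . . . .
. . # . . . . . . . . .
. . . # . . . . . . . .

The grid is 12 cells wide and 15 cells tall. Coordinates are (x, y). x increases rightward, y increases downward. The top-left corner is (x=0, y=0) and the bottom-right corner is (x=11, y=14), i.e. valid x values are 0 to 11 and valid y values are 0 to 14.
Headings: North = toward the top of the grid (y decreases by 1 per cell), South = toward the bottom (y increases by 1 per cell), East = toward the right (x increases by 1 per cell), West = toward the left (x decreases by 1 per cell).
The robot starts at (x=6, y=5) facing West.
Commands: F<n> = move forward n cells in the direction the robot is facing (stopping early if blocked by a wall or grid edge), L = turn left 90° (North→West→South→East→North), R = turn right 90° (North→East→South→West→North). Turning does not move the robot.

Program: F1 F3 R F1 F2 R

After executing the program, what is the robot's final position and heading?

Start: (x=6, y=5), facing West
  F1: move forward 1, now at (x=5, y=5)
  F3: move forward 3, now at (x=2, y=5)
  R: turn right, now facing North
  F1: move forward 1, now at (x=2, y=4)
  F2: move forward 1/2 (blocked), now at (x=2, y=3)
  R: turn right, now facing East
Final: (x=2, y=3), facing East

Answer: Final position: (x=2, y=3), facing East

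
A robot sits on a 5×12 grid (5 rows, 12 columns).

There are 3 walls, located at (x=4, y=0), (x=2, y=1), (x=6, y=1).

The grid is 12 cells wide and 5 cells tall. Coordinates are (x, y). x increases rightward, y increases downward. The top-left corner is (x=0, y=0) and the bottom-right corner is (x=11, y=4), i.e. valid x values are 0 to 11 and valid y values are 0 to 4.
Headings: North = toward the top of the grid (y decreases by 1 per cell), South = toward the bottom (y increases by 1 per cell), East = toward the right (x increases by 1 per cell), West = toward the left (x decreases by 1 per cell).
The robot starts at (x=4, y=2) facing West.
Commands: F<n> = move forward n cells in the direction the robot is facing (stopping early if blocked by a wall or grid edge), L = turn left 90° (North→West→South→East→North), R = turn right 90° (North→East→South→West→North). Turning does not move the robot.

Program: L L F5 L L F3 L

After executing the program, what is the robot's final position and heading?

Answer: Final position: (x=6, y=2), facing South

Derivation:
Start: (x=4, y=2), facing West
  L: turn left, now facing South
  L: turn left, now facing East
  F5: move forward 5, now at (x=9, y=2)
  L: turn left, now facing North
  L: turn left, now facing West
  F3: move forward 3, now at (x=6, y=2)
  L: turn left, now facing South
Final: (x=6, y=2), facing South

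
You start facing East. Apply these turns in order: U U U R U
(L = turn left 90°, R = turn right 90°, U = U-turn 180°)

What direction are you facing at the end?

Start: East
  U (U-turn (180°)) -> West
  U (U-turn (180°)) -> East
  U (U-turn (180°)) -> West
  R (right (90° clockwise)) -> North
  U (U-turn (180°)) -> South
Final: South

Answer: Final heading: South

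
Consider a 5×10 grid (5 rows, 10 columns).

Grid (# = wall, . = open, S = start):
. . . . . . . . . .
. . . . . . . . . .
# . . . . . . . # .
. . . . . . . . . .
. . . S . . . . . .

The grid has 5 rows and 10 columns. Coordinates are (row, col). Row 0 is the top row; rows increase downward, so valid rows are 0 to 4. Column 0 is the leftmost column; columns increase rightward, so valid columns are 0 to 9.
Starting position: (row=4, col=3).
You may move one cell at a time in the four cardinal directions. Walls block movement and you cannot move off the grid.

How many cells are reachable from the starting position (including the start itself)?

BFS flood-fill from (row=4, col=3):
  Distance 0: (row=4, col=3)
  Distance 1: (row=3, col=3), (row=4, col=2), (row=4, col=4)
  Distance 2: (row=2, col=3), (row=3, col=2), (row=3, col=4), (row=4, col=1), (row=4, col=5)
  Distance 3: (row=1, col=3), (row=2, col=2), (row=2, col=4), (row=3, col=1), (row=3, col=5), (row=4, col=0), (row=4, col=6)
  Distance 4: (row=0, col=3), (row=1, col=2), (row=1, col=4), (row=2, col=1), (row=2, col=5), (row=3, col=0), (row=3, col=6), (row=4, col=7)
  Distance 5: (row=0, col=2), (row=0, col=4), (row=1, col=1), (row=1, col=5), (row=2, col=6), (row=3, col=7), (row=4, col=8)
  Distance 6: (row=0, col=1), (row=0, col=5), (row=1, col=0), (row=1, col=6), (row=2, col=7), (row=3, col=8), (row=4, col=9)
  Distance 7: (row=0, col=0), (row=0, col=6), (row=1, col=7), (row=3, col=9)
  Distance 8: (row=0, col=7), (row=1, col=8), (row=2, col=9)
  Distance 9: (row=0, col=8), (row=1, col=9)
  Distance 10: (row=0, col=9)
Total reachable: 48 (grid has 48 open cells total)

Answer: Reachable cells: 48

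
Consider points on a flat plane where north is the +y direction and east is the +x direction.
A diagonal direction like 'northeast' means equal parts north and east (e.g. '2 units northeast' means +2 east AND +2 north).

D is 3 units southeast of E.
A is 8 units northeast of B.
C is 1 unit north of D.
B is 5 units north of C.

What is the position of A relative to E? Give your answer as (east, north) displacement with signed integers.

Place E at the origin (east=0, north=0).
  D is 3 units southeast of E: delta (east=+3, north=-3); D at (east=3, north=-3).
  C is 1 unit north of D: delta (east=+0, north=+1); C at (east=3, north=-2).
  B is 5 units north of C: delta (east=+0, north=+5); B at (east=3, north=3).
  A is 8 units northeast of B: delta (east=+8, north=+8); A at (east=11, north=11).
Therefore A relative to E: (east=11, north=11).

Answer: A is at (east=11, north=11) relative to E.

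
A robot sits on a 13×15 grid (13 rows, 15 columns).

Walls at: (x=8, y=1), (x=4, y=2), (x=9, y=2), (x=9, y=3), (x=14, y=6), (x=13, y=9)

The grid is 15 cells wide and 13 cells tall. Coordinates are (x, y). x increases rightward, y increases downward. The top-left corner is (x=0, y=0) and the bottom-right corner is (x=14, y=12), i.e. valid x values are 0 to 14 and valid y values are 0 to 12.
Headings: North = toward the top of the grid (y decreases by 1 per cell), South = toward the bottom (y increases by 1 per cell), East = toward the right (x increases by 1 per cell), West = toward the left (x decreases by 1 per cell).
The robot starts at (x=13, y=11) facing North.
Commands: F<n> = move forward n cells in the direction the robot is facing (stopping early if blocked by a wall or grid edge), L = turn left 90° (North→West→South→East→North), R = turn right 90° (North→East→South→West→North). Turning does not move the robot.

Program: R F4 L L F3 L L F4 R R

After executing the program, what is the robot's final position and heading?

Start: (x=13, y=11), facing North
  R: turn right, now facing East
  F4: move forward 1/4 (blocked), now at (x=14, y=11)
  L: turn left, now facing North
  L: turn left, now facing West
  F3: move forward 3, now at (x=11, y=11)
  L: turn left, now facing South
  L: turn left, now facing East
  F4: move forward 3/4 (blocked), now at (x=14, y=11)
  R: turn right, now facing South
  R: turn right, now facing West
Final: (x=14, y=11), facing West

Answer: Final position: (x=14, y=11), facing West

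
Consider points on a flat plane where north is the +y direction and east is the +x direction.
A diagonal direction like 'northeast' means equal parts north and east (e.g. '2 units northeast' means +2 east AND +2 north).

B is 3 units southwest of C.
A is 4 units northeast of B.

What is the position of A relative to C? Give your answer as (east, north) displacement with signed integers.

Answer: A is at (east=1, north=1) relative to C.

Derivation:
Place C at the origin (east=0, north=0).
  B is 3 units southwest of C: delta (east=-3, north=-3); B at (east=-3, north=-3).
  A is 4 units northeast of B: delta (east=+4, north=+4); A at (east=1, north=1).
Therefore A relative to C: (east=1, north=1).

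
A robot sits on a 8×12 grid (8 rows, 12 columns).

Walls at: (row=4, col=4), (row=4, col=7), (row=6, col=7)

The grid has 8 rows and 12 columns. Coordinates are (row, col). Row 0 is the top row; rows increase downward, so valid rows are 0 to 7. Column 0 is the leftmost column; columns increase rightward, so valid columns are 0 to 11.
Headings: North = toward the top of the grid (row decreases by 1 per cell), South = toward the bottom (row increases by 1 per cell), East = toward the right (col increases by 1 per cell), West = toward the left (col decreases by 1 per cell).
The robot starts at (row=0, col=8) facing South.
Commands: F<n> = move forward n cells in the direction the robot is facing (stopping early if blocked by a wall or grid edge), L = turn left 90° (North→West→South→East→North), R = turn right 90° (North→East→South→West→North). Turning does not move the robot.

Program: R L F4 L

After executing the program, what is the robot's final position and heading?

Answer: Final position: (row=4, col=8), facing East

Derivation:
Start: (row=0, col=8), facing South
  R: turn right, now facing West
  L: turn left, now facing South
  F4: move forward 4, now at (row=4, col=8)
  L: turn left, now facing East
Final: (row=4, col=8), facing East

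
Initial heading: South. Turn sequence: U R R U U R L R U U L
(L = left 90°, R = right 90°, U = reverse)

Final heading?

Start: South
  U (U-turn (180°)) -> North
  R (right (90° clockwise)) -> East
  R (right (90° clockwise)) -> South
  U (U-turn (180°)) -> North
  U (U-turn (180°)) -> South
  R (right (90° clockwise)) -> West
  L (left (90° counter-clockwise)) -> South
  R (right (90° clockwise)) -> West
  U (U-turn (180°)) -> East
  U (U-turn (180°)) -> West
  L (left (90° counter-clockwise)) -> South
Final: South

Answer: Final heading: South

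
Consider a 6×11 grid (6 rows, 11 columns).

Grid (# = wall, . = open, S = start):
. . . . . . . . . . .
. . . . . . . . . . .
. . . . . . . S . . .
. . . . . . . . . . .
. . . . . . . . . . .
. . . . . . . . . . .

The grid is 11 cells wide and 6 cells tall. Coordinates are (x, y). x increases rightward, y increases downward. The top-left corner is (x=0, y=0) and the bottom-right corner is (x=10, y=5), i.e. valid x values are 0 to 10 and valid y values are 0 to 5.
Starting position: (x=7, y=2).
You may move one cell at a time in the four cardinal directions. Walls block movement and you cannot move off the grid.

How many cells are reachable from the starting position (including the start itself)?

BFS flood-fill from (x=7, y=2):
  Distance 0: (x=7, y=2)
  Distance 1: (x=7, y=1), (x=6, y=2), (x=8, y=2), (x=7, y=3)
  Distance 2: (x=7, y=0), (x=6, y=1), (x=8, y=1), (x=5, y=2), (x=9, y=2), (x=6, y=3), (x=8, y=3), (x=7, y=4)
  Distance 3: (x=6, y=0), (x=8, y=0), (x=5, y=1), (x=9, y=1), (x=4, y=2), (x=10, y=2), (x=5, y=3), (x=9, y=3), (x=6, y=4), (x=8, y=4), (x=7, y=5)
  Distance 4: (x=5, y=0), (x=9, y=0), (x=4, y=1), (x=10, y=1), (x=3, y=2), (x=4, y=3), (x=10, y=3), (x=5, y=4), (x=9, y=4), (x=6, y=5), (x=8, y=5)
  Distance 5: (x=4, y=0), (x=10, y=0), (x=3, y=1), (x=2, y=2), (x=3, y=3), (x=4, y=4), (x=10, y=4), (x=5, y=5), (x=9, y=5)
  Distance 6: (x=3, y=0), (x=2, y=1), (x=1, y=2), (x=2, y=3), (x=3, y=4), (x=4, y=5), (x=10, y=5)
  Distance 7: (x=2, y=0), (x=1, y=1), (x=0, y=2), (x=1, y=3), (x=2, y=4), (x=3, y=5)
  Distance 8: (x=1, y=0), (x=0, y=1), (x=0, y=3), (x=1, y=4), (x=2, y=5)
  Distance 9: (x=0, y=0), (x=0, y=4), (x=1, y=5)
  Distance 10: (x=0, y=5)
Total reachable: 66 (grid has 66 open cells total)

Answer: Reachable cells: 66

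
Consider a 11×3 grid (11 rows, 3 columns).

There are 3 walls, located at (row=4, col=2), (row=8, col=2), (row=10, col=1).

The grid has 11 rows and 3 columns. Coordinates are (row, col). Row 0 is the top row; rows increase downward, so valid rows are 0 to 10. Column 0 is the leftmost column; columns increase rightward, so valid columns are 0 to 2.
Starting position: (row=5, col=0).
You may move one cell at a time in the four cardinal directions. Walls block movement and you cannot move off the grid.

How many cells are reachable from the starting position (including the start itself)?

Answer: Reachable cells: 30

Derivation:
BFS flood-fill from (row=5, col=0):
  Distance 0: (row=5, col=0)
  Distance 1: (row=4, col=0), (row=5, col=1), (row=6, col=0)
  Distance 2: (row=3, col=0), (row=4, col=1), (row=5, col=2), (row=6, col=1), (row=7, col=0)
  Distance 3: (row=2, col=0), (row=3, col=1), (row=6, col=2), (row=7, col=1), (row=8, col=0)
  Distance 4: (row=1, col=0), (row=2, col=1), (row=3, col=2), (row=7, col=2), (row=8, col=1), (row=9, col=0)
  Distance 5: (row=0, col=0), (row=1, col=1), (row=2, col=2), (row=9, col=1), (row=10, col=0)
  Distance 6: (row=0, col=1), (row=1, col=2), (row=9, col=2)
  Distance 7: (row=0, col=2), (row=10, col=2)
Total reachable: 30 (grid has 30 open cells total)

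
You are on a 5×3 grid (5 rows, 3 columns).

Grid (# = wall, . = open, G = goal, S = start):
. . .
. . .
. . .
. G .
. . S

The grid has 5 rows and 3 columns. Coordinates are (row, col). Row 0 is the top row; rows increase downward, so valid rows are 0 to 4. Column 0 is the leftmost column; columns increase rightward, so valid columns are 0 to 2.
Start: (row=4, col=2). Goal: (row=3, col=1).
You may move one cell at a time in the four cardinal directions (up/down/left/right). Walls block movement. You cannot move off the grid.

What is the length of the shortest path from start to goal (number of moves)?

BFS from (row=4, col=2) until reaching (row=3, col=1):
  Distance 0: (row=4, col=2)
  Distance 1: (row=3, col=2), (row=4, col=1)
  Distance 2: (row=2, col=2), (row=3, col=1), (row=4, col=0)  <- goal reached here
One shortest path (2 moves): (row=4, col=2) -> (row=4, col=1) -> (row=3, col=1)

Answer: Shortest path length: 2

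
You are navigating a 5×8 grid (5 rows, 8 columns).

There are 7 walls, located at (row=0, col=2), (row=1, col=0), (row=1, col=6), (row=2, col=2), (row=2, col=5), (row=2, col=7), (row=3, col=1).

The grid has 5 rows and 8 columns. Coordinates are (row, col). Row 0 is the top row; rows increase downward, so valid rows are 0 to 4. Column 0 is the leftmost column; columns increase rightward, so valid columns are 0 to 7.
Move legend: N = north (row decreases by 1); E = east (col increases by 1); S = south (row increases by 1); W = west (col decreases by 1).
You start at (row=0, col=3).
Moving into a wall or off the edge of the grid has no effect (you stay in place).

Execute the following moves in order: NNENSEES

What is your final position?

Start: (row=0, col=3)
  N (north): blocked, stay at (row=0, col=3)
  N (north): blocked, stay at (row=0, col=3)
  E (east): (row=0, col=3) -> (row=0, col=4)
  N (north): blocked, stay at (row=0, col=4)
  S (south): (row=0, col=4) -> (row=1, col=4)
  E (east): (row=1, col=4) -> (row=1, col=5)
  E (east): blocked, stay at (row=1, col=5)
  S (south): blocked, stay at (row=1, col=5)
Final: (row=1, col=5)

Answer: Final position: (row=1, col=5)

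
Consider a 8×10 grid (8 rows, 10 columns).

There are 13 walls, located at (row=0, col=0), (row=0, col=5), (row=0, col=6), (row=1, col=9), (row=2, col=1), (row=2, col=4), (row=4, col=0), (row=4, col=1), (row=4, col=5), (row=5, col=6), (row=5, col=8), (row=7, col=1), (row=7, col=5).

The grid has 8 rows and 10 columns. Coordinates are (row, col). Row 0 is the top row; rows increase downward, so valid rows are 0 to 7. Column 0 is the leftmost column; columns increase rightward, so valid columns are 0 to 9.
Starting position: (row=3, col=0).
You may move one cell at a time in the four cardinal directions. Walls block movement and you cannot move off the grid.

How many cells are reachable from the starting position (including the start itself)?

Answer: Reachable cells: 67

Derivation:
BFS flood-fill from (row=3, col=0):
  Distance 0: (row=3, col=0)
  Distance 1: (row=2, col=0), (row=3, col=1)
  Distance 2: (row=1, col=0), (row=3, col=2)
  Distance 3: (row=1, col=1), (row=2, col=2), (row=3, col=3), (row=4, col=2)
  Distance 4: (row=0, col=1), (row=1, col=2), (row=2, col=3), (row=3, col=4), (row=4, col=3), (row=5, col=2)
  Distance 5: (row=0, col=2), (row=1, col=3), (row=3, col=5), (row=4, col=4), (row=5, col=1), (row=5, col=3), (row=6, col=2)
  Distance 6: (row=0, col=3), (row=1, col=4), (row=2, col=5), (row=3, col=6), (row=5, col=0), (row=5, col=4), (row=6, col=1), (row=6, col=3), (row=7, col=2)
  Distance 7: (row=0, col=4), (row=1, col=5), (row=2, col=6), (row=3, col=7), (row=4, col=6), (row=5, col=5), (row=6, col=0), (row=6, col=4), (row=7, col=3)
  Distance 8: (row=1, col=6), (row=2, col=7), (row=3, col=8), (row=4, col=7), (row=6, col=5), (row=7, col=0), (row=7, col=4)
  Distance 9: (row=1, col=7), (row=2, col=8), (row=3, col=9), (row=4, col=8), (row=5, col=7), (row=6, col=6)
  Distance 10: (row=0, col=7), (row=1, col=8), (row=2, col=9), (row=4, col=9), (row=6, col=7), (row=7, col=6)
  Distance 11: (row=0, col=8), (row=5, col=9), (row=6, col=8), (row=7, col=7)
  Distance 12: (row=0, col=9), (row=6, col=9), (row=7, col=8)
  Distance 13: (row=7, col=9)
Total reachable: 67 (grid has 67 open cells total)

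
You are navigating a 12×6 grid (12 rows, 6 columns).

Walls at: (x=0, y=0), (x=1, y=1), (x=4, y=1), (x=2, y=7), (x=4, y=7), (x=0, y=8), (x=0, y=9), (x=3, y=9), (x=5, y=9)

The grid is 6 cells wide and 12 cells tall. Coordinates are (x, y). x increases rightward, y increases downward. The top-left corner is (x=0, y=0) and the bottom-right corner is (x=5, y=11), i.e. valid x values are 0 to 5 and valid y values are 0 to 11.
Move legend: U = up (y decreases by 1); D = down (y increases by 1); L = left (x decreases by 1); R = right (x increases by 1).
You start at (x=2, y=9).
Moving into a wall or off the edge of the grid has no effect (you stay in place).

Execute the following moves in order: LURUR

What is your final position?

Start: (x=2, y=9)
  L (left): (x=2, y=9) -> (x=1, y=9)
  U (up): (x=1, y=9) -> (x=1, y=8)
  R (right): (x=1, y=8) -> (x=2, y=8)
  U (up): blocked, stay at (x=2, y=8)
  R (right): (x=2, y=8) -> (x=3, y=8)
Final: (x=3, y=8)

Answer: Final position: (x=3, y=8)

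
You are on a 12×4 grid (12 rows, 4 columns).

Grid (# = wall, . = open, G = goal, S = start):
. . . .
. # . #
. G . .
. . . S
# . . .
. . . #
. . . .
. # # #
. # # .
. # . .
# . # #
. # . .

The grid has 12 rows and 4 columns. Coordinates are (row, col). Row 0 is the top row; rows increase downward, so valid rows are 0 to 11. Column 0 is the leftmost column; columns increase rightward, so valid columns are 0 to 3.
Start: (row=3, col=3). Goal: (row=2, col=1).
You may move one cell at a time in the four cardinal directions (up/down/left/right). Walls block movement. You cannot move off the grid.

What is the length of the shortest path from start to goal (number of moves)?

Answer: Shortest path length: 3

Derivation:
BFS from (row=3, col=3) until reaching (row=2, col=1):
  Distance 0: (row=3, col=3)
  Distance 1: (row=2, col=3), (row=3, col=2), (row=4, col=3)
  Distance 2: (row=2, col=2), (row=3, col=1), (row=4, col=2)
  Distance 3: (row=1, col=2), (row=2, col=1), (row=3, col=0), (row=4, col=1), (row=5, col=2)  <- goal reached here
One shortest path (3 moves): (row=3, col=3) -> (row=3, col=2) -> (row=3, col=1) -> (row=2, col=1)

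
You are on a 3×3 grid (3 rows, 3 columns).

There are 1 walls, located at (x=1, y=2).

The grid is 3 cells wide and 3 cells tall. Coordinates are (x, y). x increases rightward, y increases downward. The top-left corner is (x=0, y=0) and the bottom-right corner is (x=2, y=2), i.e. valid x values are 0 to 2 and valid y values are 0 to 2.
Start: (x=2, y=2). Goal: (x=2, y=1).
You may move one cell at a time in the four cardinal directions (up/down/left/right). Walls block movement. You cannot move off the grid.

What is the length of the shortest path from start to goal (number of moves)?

Answer: Shortest path length: 1

Derivation:
BFS from (x=2, y=2) until reaching (x=2, y=1):
  Distance 0: (x=2, y=2)
  Distance 1: (x=2, y=1)  <- goal reached here
One shortest path (1 moves): (x=2, y=2) -> (x=2, y=1)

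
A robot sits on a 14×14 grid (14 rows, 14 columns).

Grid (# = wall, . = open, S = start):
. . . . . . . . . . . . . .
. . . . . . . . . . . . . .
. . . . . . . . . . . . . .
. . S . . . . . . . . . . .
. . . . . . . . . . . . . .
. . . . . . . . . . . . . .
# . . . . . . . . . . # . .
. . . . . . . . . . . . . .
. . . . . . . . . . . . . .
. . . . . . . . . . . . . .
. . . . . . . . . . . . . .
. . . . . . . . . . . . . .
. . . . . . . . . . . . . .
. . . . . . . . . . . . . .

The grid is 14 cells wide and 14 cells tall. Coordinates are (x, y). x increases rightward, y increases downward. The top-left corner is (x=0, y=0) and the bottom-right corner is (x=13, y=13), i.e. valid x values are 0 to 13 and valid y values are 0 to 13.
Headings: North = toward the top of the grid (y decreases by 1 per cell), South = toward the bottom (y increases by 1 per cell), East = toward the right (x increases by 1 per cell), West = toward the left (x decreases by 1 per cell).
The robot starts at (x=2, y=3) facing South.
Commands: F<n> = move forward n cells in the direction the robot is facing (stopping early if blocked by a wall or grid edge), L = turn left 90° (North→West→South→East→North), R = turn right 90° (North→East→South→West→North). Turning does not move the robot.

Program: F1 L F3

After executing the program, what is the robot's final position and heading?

Answer: Final position: (x=5, y=4), facing East

Derivation:
Start: (x=2, y=3), facing South
  F1: move forward 1, now at (x=2, y=4)
  L: turn left, now facing East
  F3: move forward 3, now at (x=5, y=4)
Final: (x=5, y=4), facing East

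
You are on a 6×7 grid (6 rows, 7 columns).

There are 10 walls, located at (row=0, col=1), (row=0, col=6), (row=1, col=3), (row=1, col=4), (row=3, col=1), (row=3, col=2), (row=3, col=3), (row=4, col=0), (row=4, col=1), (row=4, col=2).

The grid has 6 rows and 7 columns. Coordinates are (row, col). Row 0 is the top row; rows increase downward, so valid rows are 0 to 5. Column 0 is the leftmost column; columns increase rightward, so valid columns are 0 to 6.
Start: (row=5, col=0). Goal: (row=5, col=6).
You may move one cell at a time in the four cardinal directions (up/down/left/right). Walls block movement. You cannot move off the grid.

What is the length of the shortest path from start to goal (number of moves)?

BFS from (row=5, col=0) until reaching (row=5, col=6):
  Distance 0: (row=5, col=0)
  Distance 1: (row=5, col=1)
  Distance 2: (row=5, col=2)
  Distance 3: (row=5, col=3)
  Distance 4: (row=4, col=3), (row=5, col=4)
  Distance 5: (row=4, col=4), (row=5, col=5)
  Distance 6: (row=3, col=4), (row=4, col=5), (row=5, col=6)  <- goal reached here
One shortest path (6 moves): (row=5, col=0) -> (row=5, col=1) -> (row=5, col=2) -> (row=5, col=3) -> (row=5, col=4) -> (row=5, col=5) -> (row=5, col=6)

Answer: Shortest path length: 6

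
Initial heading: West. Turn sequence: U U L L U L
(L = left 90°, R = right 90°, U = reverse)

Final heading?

Start: West
  U (U-turn (180°)) -> East
  U (U-turn (180°)) -> West
  L (left (90° counter-clockwise)) -> South
  L (left (90° counter-clockwise)) -> East
  U (U-turn (180°)) -> West
  L (left (90° counter-clockwise)) -> South
Final: South

Answer: Final heading: South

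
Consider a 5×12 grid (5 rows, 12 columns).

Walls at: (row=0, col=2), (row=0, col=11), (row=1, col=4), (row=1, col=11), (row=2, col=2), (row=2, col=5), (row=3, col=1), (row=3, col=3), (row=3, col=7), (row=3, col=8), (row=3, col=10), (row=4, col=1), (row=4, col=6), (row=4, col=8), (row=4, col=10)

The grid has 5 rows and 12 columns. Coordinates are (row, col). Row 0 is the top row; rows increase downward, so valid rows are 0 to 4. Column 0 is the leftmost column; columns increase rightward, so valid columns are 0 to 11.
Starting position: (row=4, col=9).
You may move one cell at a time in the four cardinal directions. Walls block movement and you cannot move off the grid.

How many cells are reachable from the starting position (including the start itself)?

Answer: Reachable cells: 44

Derivation:
BFS flood-fill from (row=4, col=9):
  Distance 0: (row=4, col=9)
  Distance 1: (row=3, col=9)
  Distance 2: (row=2, col=9)
  Distance 3: (row=1, col=9), (row=2, col=8), (row=2, col=10)
  Distance 4: (row=0, col=9), (row=1, col=8), (row=1, col=10), (row=2, col=7), (row=2, col=11)
  Distance 5: (row=0, col=8), (row=0, col=10), (row=1, col=7), (row=2, col=6), (row=3, col=11)
  Distance 6: (row=0, col=7), (row=1, col=6), (row=3, col=6), (row=4, col=11)
  Distance 7: (row=0, col=6), (row=1, col=5), (row=3, col=5)
  Distance 8: (row=0, col=5), (row=3, col=4), (row=4, col=5)
  Distance 9: (row=0, col=4), (row=2, col=4), (row=4, col=4)
  Distance 10: (row=0, col=3), (row=2, col=3), (row=4, col=3)
  Distance 11: (row=1, col=3), (row=4, col=2)
  Distance 12: (row=1, col=2), (row=3, col=2)
  Distance 13: (row=1, col=1)
  Distance 14: (row=0, col=1), (row=1, col=0), (row=2, col=1)
  Distance 15: (row=0, col=0), (row=2, col=0)
  Distance 16: (row=3, col=0)
  Distance 17: (row=4, col=0)
Total reachable: 44 (grid has 45 open cells total)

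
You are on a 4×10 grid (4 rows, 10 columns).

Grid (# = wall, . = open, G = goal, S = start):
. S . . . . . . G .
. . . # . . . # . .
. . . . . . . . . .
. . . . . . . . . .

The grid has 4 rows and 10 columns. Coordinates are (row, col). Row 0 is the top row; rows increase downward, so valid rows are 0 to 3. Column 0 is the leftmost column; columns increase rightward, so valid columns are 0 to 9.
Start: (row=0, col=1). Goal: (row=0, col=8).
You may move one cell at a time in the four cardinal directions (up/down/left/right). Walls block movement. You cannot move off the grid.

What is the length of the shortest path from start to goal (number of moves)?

Answer: Shortest path length: 7

Derivation:
BFS from (row=0, col=1) until reaching (row=0, col=8):
  Distance 0: (row=0, col=1)
  Distance 1: (row=0, col=0), (row=0, col=2), (row=1, col=1)
  Distance 2: (row=0, col=3), (row=1, col=0), (row=1, col=2), (row=2, col=1)
  Distance 3: (row=0, col=4), (row=2, col=0), (row=2, col=2), (row=3, col=1)
  Distance 4: (row=0, col=5), (row=1, col=4), (row=2, col=3), (row=3, col=0), (row=3, col=2)
  Distance 5: (row=0, col=6), (row=1, col=5), (row=2, col=4), (row=3, col=3)
  Distance 6: (row=0, col=7), (row=1, col=6), (row=2, col=5), (row=3, col=4)
  Distance 7: (row=0, col=8), (row=2, col=6), (row=3, col=5)  <- goal reached here
One shortest path (7 moves): (row=0, col=1) -> (row=0, col=2) -> (row=0, col=3) -> (row=0, col=4) -> (row=0, col=5) -> (row=0, col=6) -> (row=0, col=7) -> (row=0, col=8)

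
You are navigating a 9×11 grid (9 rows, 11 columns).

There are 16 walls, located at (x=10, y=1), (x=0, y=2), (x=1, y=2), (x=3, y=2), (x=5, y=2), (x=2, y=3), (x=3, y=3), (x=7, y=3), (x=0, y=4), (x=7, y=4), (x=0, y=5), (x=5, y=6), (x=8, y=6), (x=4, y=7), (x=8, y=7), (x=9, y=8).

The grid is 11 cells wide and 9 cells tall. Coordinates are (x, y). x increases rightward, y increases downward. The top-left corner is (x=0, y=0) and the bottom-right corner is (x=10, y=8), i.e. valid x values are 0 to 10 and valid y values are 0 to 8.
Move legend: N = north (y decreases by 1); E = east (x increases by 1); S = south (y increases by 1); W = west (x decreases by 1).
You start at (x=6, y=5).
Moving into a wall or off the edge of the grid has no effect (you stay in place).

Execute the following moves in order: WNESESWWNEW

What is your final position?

Start: (x=6, y=5)
  W (west): (x=6, y=5) -> (x=5, y=5)
  N (north): (x=5, y=5) -> (x=5, y=4)
  E (east): (x=5, y=4) -> (x=6, y=4)
  S (south): (x=6, y=4) -> (x=6, y=5)
  E (east): (x=6, y=5) -> (x=7, y=5)
  S (south): (x=7, y=5) -> (x=7, y=6)
  W (west): (x=7, y=6) -> (x=6, y=6)
  W (west): blocked, stay at (x=6, y=6)
  N (north): (x=6, y=6) -> (x=6, y=5)
  E (east): (x=6, y=5) -> (x=7, y=5)
  W (west): (x=7, y=5) -> (x=6, y=5)
Final: (x=6, y=5)

Answer: Final position: (x=6, y=5)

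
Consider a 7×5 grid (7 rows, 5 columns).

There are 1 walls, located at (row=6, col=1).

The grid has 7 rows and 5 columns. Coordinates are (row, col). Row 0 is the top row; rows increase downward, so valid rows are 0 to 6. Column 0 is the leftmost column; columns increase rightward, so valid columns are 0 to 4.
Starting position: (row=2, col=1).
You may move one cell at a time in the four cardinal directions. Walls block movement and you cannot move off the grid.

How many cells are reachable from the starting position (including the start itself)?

Answer: Reachable cells: 34

Derivation:
BFS flood-fill from (row=2, col=1):
  Distance 0: (row=2, col=1)
  Distance 1: (row=1, col=1), (row=2, col=0), (row=2, col=2), (row=3, col=1)
  Distance 2: (row=0, col=1), (row=1, col=0), (row=1, col=2), (row=2, col=3), (row=3, col=0), (row=3, col=2), (row=4, col=1)
  Distance 3: (row=0, col=0), (row=0, col=2), (row=1, col=3), (row=2, col=4), (row=3, col=3), (row=4, col=0), (row=4, col=2), (row=5, col=1)
  Distance 4: (row=0, col=3), (row=1, col=4), (row=3, col=4), (row=4, col=3), (row=5, col=0), (row=5, col=2)
  Distance 5: (row=0, col=4), (row=4, col=4), (row=5, col=3), (row=6, col=0), (row=6, col=2)
  Distance 6: (row=5, col=4), (row=6, col=3)
  Distance 7: (row=6, col=4)
Total reachable: 34 (grid has 34 open cells total)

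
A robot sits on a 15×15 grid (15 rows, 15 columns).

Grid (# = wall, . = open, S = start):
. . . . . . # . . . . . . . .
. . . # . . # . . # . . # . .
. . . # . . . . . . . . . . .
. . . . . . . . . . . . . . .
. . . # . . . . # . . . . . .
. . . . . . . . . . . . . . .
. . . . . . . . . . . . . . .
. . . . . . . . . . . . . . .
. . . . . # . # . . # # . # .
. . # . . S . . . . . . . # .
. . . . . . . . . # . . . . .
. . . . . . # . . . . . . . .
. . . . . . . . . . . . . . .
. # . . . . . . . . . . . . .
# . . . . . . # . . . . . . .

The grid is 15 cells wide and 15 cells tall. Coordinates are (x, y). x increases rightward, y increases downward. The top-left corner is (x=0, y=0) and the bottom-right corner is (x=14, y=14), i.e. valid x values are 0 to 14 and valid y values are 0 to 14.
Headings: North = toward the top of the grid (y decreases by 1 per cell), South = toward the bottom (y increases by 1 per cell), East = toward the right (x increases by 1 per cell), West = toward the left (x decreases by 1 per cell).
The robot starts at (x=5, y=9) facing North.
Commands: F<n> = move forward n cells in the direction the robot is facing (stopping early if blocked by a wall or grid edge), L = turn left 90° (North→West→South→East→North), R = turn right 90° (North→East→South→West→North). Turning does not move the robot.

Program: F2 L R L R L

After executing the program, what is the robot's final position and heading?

Start: (x=5, y=9), facing North
  F2: move forward 0/2 (blocked), now at (x=5, y=9)
  L: turn left, now facing West
  R: turn right, now facing North
  L: turn left, now facing West
  R: turn right, now facing North
  L: turn left, now facing West
Final: (x=5, y=9), facing West

Answer: Final position: (x=5, y=9), facing West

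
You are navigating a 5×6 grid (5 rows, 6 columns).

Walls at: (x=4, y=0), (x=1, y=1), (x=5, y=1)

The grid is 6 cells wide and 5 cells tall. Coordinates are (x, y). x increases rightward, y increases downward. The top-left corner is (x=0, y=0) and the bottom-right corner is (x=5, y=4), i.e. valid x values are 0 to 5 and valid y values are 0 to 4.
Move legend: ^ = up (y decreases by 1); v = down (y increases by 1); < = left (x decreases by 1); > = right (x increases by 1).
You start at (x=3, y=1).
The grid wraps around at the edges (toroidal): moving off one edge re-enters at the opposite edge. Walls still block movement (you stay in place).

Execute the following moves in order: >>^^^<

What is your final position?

Start: (x=3, y=1)
  > (right): (x=3, y=1) -> (x=4, y=1)
  > (right): blocked, stay at (x=4, y=1)
  [×3]^ (up): blocked, stay at (x=4, y=1)
  < (left): (x=4, y=1) -> (x=3, y=1)
Final: (x=3, y=1)

Answer: Final position: (x=3, y=1)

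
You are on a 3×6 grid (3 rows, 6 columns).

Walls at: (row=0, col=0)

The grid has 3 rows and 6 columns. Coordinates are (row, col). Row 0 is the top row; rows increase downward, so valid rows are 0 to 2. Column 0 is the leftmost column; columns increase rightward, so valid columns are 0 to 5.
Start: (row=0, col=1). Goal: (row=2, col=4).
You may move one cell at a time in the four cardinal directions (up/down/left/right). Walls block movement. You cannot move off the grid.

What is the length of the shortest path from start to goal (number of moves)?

Answer: Shortest path length: 5

Derivation:
BFS from (row=0, col=1) until reaching (row=2, col=4):
  Distance 0: (row=0, col=1)
  Distance 1: (row=0, col=2), (row=1, col=1)
  Distance 2: (row=0, col=3), (row=1, col=0), (row=1, col=2), (row=2, col=1)
  Distance 3: (row=0, col=4), (row=1, col=3), (row=2, col=0), (row=2, col=2)
  Distance 4: (row=0, col=5), (row=1, col=4), (row=2, col=3)
  Distance 5: (row=1, col=5), (row=2, col=4)  <- goal reached here
One shortest path (5 moves): (row=0, col=1) -> (row=0, col=2) -> (row=0, col=3) -> (row=0, col=4) -> (row=1, col=4) -> (row=2, col=4)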